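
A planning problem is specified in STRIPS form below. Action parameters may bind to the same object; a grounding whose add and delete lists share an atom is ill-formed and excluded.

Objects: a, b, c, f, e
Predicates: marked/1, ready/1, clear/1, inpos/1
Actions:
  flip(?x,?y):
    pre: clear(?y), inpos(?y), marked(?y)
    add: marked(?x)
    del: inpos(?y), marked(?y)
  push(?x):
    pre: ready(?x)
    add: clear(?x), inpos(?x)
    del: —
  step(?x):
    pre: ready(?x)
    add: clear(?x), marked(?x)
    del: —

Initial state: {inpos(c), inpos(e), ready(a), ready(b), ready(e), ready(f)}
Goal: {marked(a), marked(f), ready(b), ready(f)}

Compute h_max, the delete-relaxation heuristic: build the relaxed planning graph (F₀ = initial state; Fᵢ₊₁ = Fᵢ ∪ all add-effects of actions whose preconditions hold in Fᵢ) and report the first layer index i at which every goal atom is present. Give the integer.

1

F0 = init (6 atoms)
F1 = F0 ∪ {clear(a), clear(b), clear(e), clear(f), inpos(a), inpos(b), inpos(f), marked(a), marked(b), marked(e), marked(f)}  (17 atoms)
goal ⊆ F1  ⇒  h_max = 1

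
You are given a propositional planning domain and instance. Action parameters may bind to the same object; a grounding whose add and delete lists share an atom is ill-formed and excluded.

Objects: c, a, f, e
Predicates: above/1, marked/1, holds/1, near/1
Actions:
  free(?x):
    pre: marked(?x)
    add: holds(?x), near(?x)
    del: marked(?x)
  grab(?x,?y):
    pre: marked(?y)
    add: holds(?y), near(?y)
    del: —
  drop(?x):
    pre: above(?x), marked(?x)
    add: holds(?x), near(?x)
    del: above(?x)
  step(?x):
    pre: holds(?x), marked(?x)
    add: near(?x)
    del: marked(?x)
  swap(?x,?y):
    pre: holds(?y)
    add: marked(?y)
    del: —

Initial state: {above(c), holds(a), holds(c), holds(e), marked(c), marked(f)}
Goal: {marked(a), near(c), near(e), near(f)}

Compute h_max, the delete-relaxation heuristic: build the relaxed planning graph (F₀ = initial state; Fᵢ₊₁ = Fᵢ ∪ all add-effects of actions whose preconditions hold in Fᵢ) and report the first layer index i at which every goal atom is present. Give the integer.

F0 = init (6 atoms)
F1 = F0 ∪ {holds(f), marked(a), marked(e), near(c), near(f)}  (11 atoms)
F2 = F1 ∪ {near(a), near(e)}  (13 atoms)
goal ⊆ F2  ⇒  h_max = 2

2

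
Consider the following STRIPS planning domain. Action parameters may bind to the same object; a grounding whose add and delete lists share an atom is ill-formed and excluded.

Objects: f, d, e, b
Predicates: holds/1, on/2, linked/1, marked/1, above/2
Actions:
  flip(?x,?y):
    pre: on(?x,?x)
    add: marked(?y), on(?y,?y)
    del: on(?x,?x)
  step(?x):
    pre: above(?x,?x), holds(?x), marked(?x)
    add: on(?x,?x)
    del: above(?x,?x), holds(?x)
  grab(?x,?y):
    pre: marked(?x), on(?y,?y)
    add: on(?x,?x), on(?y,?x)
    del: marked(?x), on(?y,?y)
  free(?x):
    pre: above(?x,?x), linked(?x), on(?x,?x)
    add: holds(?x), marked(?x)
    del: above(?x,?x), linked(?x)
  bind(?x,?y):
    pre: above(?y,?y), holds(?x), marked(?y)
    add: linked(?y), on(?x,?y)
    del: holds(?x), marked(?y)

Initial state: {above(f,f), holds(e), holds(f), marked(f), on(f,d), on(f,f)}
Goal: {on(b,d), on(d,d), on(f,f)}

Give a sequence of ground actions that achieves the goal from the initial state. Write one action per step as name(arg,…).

1. flip(f,d)  →  {above(f,f), holds(e), holds(f), marked(d), marked(f), on(d,d), on(f,d)}
2. flip(d,b)  →  {above(f,f), holds(e), holds(f), marked(b), marked(d), marked(f), on(b,b), on(f,d)}
3. step(f)  →  {holds(e), marked(b), marked(d), marked(f), on(b,b), on(f,d), on(f,f)}
4. grab(d,b)  →  {holds(e), marked(b), marked(f), on(b,d), on(d,d), on(f,d), on(f,f)}

flip(f,d); flip(d,b); step(f); grab(d,b)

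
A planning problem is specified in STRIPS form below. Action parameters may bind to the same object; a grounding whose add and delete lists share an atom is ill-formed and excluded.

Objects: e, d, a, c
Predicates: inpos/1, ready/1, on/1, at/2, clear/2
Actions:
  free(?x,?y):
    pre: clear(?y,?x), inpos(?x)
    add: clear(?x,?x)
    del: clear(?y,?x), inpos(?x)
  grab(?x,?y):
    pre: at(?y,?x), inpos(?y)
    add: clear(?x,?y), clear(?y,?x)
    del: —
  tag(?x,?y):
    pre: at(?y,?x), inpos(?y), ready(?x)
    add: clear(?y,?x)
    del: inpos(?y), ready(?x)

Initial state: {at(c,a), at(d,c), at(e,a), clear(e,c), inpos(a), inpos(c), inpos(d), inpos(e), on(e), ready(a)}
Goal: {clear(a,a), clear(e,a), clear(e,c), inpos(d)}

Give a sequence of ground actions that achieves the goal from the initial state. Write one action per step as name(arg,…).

1. grab(a,e)  →  {at(c,a), at(d,c), at(e,a), clear(a,e), clear(e,a), clear(e,c), inpos(a), inpos(c), inpos(d), inpos(e), on(e), ready(a)}
2. free(a,e)  →  {at(c,a), at(d,c), at(e,a), clear(a,a), clear(a,e), clear(e,c), inpos(c), inpos(d), inpos(e), on(e), ready(a)}
3. grab(a,e)  →  {at(c,a), at(d,c), at(e,a), clear(a,a), clear(a,e), clear(e,a), clear(e,c), inpos(c), inpos(d), inpos(e), on(e), ready(a)}

grab(a,e); free(a,e); grab(a,e)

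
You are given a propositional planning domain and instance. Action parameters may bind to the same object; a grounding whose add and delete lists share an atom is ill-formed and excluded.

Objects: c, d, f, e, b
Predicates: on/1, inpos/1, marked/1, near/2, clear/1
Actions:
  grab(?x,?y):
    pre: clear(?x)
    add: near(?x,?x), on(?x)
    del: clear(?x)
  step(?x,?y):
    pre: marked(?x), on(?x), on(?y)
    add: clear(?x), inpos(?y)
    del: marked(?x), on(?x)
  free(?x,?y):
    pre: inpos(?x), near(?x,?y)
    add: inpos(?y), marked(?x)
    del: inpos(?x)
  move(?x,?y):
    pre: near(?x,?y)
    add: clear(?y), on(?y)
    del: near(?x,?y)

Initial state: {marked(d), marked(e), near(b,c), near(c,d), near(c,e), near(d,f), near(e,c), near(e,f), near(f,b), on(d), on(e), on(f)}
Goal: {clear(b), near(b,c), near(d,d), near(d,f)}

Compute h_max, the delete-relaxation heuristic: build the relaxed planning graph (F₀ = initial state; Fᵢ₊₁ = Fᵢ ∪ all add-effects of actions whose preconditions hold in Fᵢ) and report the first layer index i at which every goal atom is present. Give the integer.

2

F0 = init (12 atoms)
F1 = F0 ∪ {clear(b), clear(c), clear(d), clear(e), clear(f), inpos(d), inpos(e), inpos(f), on(b), on(c)}  (22 atoms)
F2 = F1 ∪ {inpos(b), inpos(c), marked(f), near(b,b), near(c,c), near(d,d), near(e,e), near(f,f)}  (30 atoms)
goal ⊆ F2  ⇒  h_max = 2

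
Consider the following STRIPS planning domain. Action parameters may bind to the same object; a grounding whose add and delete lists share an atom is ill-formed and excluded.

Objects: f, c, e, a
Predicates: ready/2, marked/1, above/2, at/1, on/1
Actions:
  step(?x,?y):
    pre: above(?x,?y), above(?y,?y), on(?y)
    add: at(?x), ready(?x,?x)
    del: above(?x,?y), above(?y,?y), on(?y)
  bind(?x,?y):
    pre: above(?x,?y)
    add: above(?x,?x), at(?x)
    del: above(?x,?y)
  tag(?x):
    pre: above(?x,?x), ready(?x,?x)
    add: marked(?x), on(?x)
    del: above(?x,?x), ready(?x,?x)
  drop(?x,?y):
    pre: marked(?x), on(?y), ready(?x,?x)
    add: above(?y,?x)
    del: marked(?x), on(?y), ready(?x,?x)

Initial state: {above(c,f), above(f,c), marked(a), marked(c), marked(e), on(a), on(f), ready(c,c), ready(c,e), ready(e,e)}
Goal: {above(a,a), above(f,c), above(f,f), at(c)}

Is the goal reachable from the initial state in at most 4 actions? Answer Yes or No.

No

1. bind(f,c)  →  {above(c,f), above(f,f), at(f), marked(a), marked(c), marked(e), on(a), on(f), ready(c,c), ready(c,e), ready(e,e)}
2. bind(c,f)  →  {above(c,c), above(f,f), at(c), at(f), marked(a), marked(c), marked(e), on(a), on(f), ready(c,c), ready(c,e), ready(e,e)}
3. drop(c,f)  →  {above(c,c), above(f,c), above(f,f), at(c), at(f), marked(a), marked(e), on(a), ready(c,e), ready(e,e)}
4. drop(e,a)  →  {above(a,e), above(c,c), above(f,c), above(f,f), at(c), at(f), marked(a), ready(c,e)}
5. bind(a,e)  →  {above(a,a), above(c,c), above(f,c), above(f,f), at(a), at(c), at(f), marked(a), ready(c,e)}
optimal plan length = 5; 5 > 4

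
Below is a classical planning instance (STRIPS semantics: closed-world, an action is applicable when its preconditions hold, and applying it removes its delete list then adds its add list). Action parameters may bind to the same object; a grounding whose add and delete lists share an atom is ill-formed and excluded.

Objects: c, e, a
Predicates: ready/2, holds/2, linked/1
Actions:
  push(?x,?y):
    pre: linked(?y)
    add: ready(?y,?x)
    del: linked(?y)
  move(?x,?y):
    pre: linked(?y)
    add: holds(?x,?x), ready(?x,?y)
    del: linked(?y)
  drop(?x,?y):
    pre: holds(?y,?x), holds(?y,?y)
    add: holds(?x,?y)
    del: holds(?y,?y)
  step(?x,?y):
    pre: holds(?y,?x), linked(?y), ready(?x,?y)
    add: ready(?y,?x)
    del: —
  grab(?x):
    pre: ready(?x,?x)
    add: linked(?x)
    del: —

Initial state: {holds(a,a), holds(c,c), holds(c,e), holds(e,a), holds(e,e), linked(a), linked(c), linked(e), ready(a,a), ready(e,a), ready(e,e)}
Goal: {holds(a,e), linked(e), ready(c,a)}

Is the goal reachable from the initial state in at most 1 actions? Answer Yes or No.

1. push(a,c)  →  {holds(a,a), holds(c,c), holds(c,e), holds(e,a), holds(e,e), linked(a), linked(e), ready(a,a), ready(c,a), ready(e,a), ready(e,e)}
2. drop(a,e)  →  {holds(a,a), holds(a,e), holds(c,c), holds(c,e), holds(e,a), linked(a), linked(e), ready(a,a), ready(c,a), ready(e,a), ready(e,e)}
optimal plan length = 2; 2 > 1

No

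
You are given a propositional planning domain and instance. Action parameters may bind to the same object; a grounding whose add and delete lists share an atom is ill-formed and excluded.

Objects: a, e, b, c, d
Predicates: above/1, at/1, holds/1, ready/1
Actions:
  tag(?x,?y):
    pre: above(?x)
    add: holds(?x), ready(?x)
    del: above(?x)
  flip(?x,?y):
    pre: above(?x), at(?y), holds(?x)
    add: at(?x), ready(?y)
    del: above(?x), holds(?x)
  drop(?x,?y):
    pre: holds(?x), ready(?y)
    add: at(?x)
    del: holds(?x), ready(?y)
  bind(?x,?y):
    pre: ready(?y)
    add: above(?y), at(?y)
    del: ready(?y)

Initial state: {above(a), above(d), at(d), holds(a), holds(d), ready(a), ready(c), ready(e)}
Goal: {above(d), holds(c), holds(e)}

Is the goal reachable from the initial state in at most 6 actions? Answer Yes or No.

Yes

1. bind(a,e)  →  {above(a), above(d), above(e), at(d), at(e), holds(a), holds(d), ready(a), ready(c)}
2. tag(e,a)  →  {above(a), above(d), at(d), at(e), holds(a), holds(d), holds(e), ready(a), ready(c), ready(e)}
3. bind(a,c)  →  {above(a), above(c), above(d), at(c), at(d), at(e), holds(a), holds(d), holds(e), ready(a), ready(e)}
4. tag(c,a)  →  {above(a), above(d), at(c), at(d), at(e), holds(a), holds(c), holds(d), holds(e), ready(a), ready(c), ready(e)}
optimal plan length = 4; 4 ≤ 6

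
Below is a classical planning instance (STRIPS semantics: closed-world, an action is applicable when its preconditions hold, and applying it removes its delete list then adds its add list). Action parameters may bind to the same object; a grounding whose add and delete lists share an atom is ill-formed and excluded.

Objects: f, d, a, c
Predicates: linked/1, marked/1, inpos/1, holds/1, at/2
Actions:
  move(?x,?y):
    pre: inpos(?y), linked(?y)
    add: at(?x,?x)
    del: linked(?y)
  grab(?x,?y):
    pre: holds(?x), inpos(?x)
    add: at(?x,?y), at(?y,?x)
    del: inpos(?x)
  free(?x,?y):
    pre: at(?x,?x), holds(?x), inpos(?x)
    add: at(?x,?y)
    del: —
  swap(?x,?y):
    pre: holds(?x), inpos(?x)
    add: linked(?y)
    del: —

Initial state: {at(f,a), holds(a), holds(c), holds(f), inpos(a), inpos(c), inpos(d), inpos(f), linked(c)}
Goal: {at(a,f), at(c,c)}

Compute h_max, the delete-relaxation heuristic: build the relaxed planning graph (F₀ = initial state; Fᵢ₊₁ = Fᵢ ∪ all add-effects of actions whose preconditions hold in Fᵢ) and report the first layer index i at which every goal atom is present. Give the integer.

1

F0 = init (9 atoms)
F1 = F0 ∪ {at(a,a), at(a,c), at(a,d), at(a,f), at(c,a), at(c,c), at(c,d), at(c,f), at(d,a), at(d,c), at(d,d), at(d,f), at(f,c), at(f,d), at(f,f), linked(a), linked(d), linked(f)}  (27 atoms)
goal ⊆ F1  ⇒  h_max = 1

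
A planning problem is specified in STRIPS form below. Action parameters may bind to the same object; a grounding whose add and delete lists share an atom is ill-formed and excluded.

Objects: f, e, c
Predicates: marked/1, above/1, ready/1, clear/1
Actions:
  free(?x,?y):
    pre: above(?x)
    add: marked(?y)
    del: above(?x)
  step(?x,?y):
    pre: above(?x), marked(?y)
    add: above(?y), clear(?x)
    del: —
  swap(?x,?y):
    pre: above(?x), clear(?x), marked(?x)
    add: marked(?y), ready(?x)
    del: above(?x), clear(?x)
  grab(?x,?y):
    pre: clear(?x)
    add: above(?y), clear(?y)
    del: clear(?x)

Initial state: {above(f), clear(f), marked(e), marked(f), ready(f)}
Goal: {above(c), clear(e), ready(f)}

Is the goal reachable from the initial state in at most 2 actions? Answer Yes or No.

1. grab(f,c)  →  {above(c), above(f), clear(c), marked(e), marked(f), ready(f)}
2. grab(c,e)  →  {above(c), above(e), above(f), clear(e), marked(e), marked(f), ready(f)}
optimal plan length = 2; 2 ≤ 2

Yes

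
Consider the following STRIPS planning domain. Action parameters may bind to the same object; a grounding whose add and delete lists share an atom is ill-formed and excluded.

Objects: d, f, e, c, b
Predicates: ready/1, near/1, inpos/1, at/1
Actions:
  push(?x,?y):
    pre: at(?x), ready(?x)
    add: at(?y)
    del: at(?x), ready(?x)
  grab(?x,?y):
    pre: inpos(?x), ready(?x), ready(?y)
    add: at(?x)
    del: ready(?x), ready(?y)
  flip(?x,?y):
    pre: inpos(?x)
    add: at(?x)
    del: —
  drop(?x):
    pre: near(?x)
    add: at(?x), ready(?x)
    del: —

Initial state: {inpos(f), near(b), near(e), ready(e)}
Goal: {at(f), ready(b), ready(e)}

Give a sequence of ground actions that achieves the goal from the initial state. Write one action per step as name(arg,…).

flip(f,d); drop(b)

1. flip(f,d)  →  {at(f), inpos(f), near(b), near(e), ready(e)}
2. drop(b)  →  {at(b), at(f), inpos(f), near(b), near(e), ready(b), ready(e)}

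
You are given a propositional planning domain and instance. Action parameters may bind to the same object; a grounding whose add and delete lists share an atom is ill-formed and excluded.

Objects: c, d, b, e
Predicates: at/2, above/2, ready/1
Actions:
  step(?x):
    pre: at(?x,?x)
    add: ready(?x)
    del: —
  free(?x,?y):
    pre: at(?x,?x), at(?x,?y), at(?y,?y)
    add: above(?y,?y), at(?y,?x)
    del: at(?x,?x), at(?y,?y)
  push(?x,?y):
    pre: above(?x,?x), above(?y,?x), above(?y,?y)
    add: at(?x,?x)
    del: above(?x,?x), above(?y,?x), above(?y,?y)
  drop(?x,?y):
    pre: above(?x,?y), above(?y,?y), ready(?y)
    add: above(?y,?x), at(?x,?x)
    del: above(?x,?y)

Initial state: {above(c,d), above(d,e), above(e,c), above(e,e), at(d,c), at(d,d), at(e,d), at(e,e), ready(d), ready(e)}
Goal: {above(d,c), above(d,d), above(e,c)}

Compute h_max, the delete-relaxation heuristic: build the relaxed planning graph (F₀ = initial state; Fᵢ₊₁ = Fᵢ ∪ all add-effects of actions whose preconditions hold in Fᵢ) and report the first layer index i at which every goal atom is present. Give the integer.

2

F0 = init (10 atoms)
F1 = F0 ∪ {above(d,d), above(e,d), at(d,e)}  (13 atoms)
F2 = F1 ∪ {above(d,c), at(c,c)}  (15 atoms)
goal ⊆ F2  ⇒  h_max = 2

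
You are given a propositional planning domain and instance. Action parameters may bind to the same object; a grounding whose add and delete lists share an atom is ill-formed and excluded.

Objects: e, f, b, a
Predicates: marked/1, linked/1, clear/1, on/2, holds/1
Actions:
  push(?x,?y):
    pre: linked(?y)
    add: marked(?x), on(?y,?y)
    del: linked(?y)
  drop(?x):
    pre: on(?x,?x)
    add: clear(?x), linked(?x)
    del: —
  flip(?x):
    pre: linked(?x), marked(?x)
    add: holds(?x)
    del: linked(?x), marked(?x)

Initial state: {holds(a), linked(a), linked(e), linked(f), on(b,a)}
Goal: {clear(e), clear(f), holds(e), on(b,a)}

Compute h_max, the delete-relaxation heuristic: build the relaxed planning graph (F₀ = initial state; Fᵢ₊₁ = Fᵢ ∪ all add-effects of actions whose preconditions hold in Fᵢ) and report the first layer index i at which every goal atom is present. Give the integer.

2

F0 = init (5 atoms)
F1 = F0 ∪ {marked(a), marked(b), marked(e), marked(f), on(a,a), on(e,e), on(f,f)}  (12 atoms)
F2 = F1 ∪ {clear(a), clear(e), clear(f), holds(e), holds(f)}  (17 atoms)
goal ⊆ F2  ⇒  h_max = 2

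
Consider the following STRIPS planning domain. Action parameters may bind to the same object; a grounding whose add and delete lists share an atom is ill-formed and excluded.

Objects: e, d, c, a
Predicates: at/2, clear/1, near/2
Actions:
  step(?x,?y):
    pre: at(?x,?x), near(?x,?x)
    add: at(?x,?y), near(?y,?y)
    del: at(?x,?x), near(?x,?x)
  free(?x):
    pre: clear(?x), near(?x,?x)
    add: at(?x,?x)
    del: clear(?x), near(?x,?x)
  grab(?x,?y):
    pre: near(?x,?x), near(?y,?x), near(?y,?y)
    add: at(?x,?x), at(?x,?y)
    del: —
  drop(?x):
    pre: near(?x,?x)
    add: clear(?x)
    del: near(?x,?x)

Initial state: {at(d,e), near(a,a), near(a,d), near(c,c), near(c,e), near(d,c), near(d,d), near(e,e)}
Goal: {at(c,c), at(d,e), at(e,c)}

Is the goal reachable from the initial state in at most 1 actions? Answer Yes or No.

No

1. grab(e,c)  →  {at(d,e), at(e,c), at(e,e), near(a,a), near(a,d), near(c,c), near(c,e), near(d,c), near(d,d), near(e,e)}
2. grab(c,d)  →  {at(c,c), at(c,d), at(d,e), at(e,c), at(e,e), near(a,a), near(a,d), near(c,c), near(c,e), near(d,c), near(d,d), near(e,e)}
optimal plan length = 2; 2 > 1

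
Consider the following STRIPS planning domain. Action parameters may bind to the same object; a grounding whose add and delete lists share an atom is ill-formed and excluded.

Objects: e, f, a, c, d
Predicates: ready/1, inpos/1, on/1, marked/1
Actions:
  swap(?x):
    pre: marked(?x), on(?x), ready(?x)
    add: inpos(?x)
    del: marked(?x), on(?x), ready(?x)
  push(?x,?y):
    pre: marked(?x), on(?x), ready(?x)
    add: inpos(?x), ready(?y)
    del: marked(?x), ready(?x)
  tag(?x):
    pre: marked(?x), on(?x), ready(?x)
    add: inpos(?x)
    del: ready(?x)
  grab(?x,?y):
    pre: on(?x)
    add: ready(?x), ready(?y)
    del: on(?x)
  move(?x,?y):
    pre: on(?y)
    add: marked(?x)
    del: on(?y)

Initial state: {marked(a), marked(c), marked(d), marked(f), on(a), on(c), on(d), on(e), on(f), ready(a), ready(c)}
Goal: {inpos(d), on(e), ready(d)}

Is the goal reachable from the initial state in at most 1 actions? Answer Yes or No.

No

1. push(a,d)  →  {inpos(a), marked(c), marked(d), marked(f), on(a), on(c), on(d), on(e), on(f), ready(c), ready(d)}
2. swap(d)  →  {inpos(a), inpos(d), marked(c), marked(f), on(a), on(c), on(e), on(f), ready(c)}
3. push(c,d)  →  {inpos(a), inpos(c), inpos(d), marked(f), on(a), on(c), on(e), on(f), ready(d)}
optimal plan length = 3; 3 > 1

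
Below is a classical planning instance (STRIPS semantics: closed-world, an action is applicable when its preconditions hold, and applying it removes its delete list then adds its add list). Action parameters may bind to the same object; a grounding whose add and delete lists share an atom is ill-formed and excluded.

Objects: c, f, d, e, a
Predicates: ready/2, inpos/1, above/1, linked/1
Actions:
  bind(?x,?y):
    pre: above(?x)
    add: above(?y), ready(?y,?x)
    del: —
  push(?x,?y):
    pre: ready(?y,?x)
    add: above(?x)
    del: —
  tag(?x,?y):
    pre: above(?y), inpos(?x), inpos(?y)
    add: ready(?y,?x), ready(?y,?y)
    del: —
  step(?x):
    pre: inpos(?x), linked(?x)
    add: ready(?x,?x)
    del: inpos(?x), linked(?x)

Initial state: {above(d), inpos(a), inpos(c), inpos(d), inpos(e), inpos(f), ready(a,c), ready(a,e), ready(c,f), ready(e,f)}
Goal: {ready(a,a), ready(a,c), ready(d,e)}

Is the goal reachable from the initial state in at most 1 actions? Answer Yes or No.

No

1. bind(d,a)  →  {above(a), above(d), inpos(a), inpos(c), inpos(d), inpos(e), inpos(f), ready(a,c), ready(a,d), ready(a,e), ready(c,f), ready(e,f)}
2. bind(a,a)  →  {above(a), above(d), inpos(a), inpos(c), inpos(d), inpos(e), inpos(f), ready(a,a), ready(a,c), ready(a,d), ready(a,e), ready(c,f), ready(e,f)}
3. tag(e,d)  →  {above(a), above(d), inpos(a), inpos(c), inpos(d), inpos(e), inpos(f), ready(a,a), ready(a,c), ready(a,d), ready(a,e), ready(c,f), ready(d,d), ready(d,e), ready(e,f)}
optimal plan length = 3; 3 > 1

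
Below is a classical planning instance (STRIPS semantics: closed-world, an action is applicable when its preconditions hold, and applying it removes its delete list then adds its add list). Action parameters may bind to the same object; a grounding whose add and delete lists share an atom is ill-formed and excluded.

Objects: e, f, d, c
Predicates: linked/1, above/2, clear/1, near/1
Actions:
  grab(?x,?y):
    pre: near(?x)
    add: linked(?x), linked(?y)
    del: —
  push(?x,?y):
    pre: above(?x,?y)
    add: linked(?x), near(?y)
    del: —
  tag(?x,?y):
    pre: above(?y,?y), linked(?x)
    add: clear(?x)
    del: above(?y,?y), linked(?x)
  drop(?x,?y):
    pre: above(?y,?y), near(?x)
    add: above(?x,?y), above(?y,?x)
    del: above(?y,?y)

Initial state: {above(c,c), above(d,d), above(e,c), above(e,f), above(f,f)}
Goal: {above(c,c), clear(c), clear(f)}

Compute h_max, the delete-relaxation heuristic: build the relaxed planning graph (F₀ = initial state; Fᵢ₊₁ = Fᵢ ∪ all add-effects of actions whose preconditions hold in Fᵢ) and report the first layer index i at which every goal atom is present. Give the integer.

F0 = init (5 atoms)
F1 = F0 ∪ {linked(c), linked(d), linked(e), linked(f), near(c), near(d), near(f)}  (12 atoms)
F2 = F1 ∪ {above(c,d), above(c,f), above(d,c), above(d,f), above(f,c), above(f,d), clear(c), clear(d), clear(e), clear(f)}  (22 atoms)
goal ⊆ F2  ⇒  h_max = 2

2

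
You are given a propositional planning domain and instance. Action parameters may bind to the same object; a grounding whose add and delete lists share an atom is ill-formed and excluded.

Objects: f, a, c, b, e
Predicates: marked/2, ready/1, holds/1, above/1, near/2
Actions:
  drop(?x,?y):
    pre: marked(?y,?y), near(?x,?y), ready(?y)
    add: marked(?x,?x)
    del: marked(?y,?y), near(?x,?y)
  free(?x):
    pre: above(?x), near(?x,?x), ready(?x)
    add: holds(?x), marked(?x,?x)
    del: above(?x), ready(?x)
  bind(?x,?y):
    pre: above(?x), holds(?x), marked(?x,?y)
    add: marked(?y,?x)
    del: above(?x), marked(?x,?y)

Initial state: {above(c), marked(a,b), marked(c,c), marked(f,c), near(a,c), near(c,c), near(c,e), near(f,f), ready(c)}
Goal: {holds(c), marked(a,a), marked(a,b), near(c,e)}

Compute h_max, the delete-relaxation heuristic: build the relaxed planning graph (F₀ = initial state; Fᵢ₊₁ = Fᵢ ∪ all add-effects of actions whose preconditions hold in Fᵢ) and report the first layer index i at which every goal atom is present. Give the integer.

1

F0 = init (9 atoms)
F1 = F0 ∪ {holds(c), marked(a,a)}  (11 atoms)
goal ⊆ F1  ⇒  h_max = 1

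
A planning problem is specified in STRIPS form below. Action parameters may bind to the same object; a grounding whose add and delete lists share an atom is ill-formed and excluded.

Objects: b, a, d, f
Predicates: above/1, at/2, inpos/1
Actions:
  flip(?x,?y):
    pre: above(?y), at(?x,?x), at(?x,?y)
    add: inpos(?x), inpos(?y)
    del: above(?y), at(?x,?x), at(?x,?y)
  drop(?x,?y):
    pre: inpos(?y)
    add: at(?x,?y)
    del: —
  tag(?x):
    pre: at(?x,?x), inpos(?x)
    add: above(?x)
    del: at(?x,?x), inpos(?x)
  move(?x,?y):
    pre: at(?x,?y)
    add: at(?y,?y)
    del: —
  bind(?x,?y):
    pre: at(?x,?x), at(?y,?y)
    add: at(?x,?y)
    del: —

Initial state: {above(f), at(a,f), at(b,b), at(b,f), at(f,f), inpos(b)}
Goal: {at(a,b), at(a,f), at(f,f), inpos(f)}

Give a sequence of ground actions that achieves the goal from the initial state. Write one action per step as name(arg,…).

1. flip(b,f)  →  {at(a,f), at(f,f), inpos(b), inpos(f)}
2. drop(a,b)  →  {at(a,b), at(a,f), at(f,f), inpos(b), inpos(f)}

flip(b,f); drop(a,b)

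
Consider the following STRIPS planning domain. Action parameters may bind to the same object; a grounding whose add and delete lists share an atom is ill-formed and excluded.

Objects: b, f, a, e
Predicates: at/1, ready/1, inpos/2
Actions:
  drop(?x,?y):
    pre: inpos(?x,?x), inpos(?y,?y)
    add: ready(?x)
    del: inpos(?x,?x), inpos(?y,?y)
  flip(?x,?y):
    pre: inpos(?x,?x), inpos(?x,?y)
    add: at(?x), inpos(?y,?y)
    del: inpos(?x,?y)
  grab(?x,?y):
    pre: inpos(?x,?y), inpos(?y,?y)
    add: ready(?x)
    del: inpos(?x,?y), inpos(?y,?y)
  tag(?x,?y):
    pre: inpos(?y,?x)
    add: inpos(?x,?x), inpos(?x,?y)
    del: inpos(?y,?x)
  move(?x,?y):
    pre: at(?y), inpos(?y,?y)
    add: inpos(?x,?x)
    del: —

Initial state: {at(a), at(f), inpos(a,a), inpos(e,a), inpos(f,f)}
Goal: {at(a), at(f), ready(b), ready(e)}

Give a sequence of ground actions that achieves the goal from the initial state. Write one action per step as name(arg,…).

grab(e,a); move(b,f); drop(b,b)

1. grab(e,a)  →  {at(a), at(f), inpos(f,f), ready(e)}
2. move(b,f)  →  {at(a), at(f), inpos(b,b), inpos(f,f), ready(e)}
3. drop(b,b)  →  {at(a), at(f), inpos(f,f), ready(b), ready(e)}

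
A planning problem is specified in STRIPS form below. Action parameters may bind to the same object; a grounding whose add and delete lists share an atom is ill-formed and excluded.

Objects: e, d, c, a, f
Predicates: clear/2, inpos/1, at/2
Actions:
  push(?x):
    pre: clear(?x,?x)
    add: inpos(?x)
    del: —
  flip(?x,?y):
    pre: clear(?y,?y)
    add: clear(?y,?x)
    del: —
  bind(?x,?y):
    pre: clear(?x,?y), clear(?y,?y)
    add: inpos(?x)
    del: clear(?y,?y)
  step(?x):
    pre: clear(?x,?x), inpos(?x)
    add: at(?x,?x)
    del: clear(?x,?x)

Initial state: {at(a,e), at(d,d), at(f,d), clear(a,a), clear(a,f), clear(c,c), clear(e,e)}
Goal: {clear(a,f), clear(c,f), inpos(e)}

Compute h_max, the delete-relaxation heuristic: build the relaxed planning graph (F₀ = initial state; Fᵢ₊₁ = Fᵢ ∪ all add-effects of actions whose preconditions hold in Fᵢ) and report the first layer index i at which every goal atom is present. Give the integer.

F0 = init (7 atoms)
F1 = F0 ∪ {clear(a,c), clear(a,d), clear(a,e), clear(c,a), clear(c,d), clear(c,e), clear(c,f), clear(e,a), clear(e,c), clear(e,d), clear(e,f), inpos(a), inpos(c), inpos(e)}  (21 atoms)
goal ⊆ F1  ⇒  h_max = 1

1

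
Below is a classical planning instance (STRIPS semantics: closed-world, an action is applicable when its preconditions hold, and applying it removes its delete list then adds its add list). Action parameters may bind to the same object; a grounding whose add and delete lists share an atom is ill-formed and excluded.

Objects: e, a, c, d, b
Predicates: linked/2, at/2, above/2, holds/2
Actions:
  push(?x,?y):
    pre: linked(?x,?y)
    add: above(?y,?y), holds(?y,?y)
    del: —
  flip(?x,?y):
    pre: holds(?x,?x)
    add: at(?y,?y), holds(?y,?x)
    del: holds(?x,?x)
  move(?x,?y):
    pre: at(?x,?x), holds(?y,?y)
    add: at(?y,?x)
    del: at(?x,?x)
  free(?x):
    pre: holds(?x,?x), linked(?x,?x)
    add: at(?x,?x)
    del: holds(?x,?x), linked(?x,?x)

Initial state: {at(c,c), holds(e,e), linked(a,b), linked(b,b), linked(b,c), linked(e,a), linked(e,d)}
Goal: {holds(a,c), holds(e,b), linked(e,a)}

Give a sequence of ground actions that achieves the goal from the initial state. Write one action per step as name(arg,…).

1. push(a,b)  →  {above(b,b), at(c,c), holds(b,b), holds(e,e), linked(a,b), linked(b,b), linked(b,c), linked(e,a), linked(e,d)}
2. push(b,c)  →  {above(b,b), above(c,c), at(c,c), holds(b,b), holds(c,c), holds(e,e), linked(a,b), linked(b,b), linked(b,c), linked(e,a), linked(e,d)}
3. flip(c,a)  →  {above(b,b), above(c,c), at(a,a), at(c,c), holds(a,c), holds(b,b), holds(e,e), linked(a,b), linked(b,b), linked(b,c), linked(e,a), linked(e,d)}
4. flip(b,e)  →  {above(b,b), above(c,c), at(a,a), at(c,c), at(e,e), holds(a,c), holds(e,b), holds(e,e), linked(a,b), linked(b,b), linked(b,c), linked(e,a), linked(e,d)}

push(a,b); push(b,c); flip(c,a); flip(b,e)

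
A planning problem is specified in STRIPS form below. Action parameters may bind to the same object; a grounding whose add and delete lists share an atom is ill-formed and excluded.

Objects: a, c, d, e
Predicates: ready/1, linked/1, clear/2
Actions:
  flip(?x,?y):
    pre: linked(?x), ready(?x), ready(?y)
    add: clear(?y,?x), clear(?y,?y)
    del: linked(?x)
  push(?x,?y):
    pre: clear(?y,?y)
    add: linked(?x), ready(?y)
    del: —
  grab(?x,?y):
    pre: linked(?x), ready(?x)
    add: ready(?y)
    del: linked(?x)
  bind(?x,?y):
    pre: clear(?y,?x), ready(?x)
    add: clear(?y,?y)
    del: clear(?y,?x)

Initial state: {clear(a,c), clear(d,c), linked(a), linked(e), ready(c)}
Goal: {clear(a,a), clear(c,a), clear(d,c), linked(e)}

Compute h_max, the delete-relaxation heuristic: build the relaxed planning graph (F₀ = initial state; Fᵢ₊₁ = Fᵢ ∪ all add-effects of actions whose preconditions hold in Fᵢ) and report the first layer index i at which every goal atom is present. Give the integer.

F0 = init (5 atoms)
F1 = F0 ∪ {clear(a,a), clear(d,d)}  (7 atoms)
F2 = F1 ∪ {linked(c), linked(d), ready(a), ready(d)}  (11 atoms)
F3 = F2 ∪ {clear(a,d), clear(c,a), clear(c,c), clear(c,d), clear(d,a), ready(e)}  (17 atoms)
goal ⊆ F3  ⇒  h_max = 3

3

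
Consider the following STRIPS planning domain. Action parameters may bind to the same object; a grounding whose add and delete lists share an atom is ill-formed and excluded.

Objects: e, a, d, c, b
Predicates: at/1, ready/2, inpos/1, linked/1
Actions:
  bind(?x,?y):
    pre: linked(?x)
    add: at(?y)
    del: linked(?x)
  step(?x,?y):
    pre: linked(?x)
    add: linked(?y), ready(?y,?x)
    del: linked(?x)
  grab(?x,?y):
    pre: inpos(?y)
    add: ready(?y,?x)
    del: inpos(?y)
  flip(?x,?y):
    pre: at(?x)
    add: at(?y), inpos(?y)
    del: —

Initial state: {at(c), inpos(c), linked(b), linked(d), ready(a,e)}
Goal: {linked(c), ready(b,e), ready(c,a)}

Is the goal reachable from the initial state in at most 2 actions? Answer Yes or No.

1. step(d,e)  →  {at(c), inpos(c), linked(b), linked(e), ready(a,e), ready(e,d)}
2. step(e,b)  →  {at(c), inpos(c), linked(b), ready(a,e), ready(b,e), ready(e,d)}
3. step(b,a)  →  {at(c), inpos(c), linked(a), ready(a,b), ready(a,e), ready(b,e), ready(e,d)}
4. step(a,c)  →  {at(c), inpos(c), linked(c), ready(a,b), ready(a,e), ready(b,e), ready(c,a), ready(e,d)}
optimal plan length = 4; 4 > 2

No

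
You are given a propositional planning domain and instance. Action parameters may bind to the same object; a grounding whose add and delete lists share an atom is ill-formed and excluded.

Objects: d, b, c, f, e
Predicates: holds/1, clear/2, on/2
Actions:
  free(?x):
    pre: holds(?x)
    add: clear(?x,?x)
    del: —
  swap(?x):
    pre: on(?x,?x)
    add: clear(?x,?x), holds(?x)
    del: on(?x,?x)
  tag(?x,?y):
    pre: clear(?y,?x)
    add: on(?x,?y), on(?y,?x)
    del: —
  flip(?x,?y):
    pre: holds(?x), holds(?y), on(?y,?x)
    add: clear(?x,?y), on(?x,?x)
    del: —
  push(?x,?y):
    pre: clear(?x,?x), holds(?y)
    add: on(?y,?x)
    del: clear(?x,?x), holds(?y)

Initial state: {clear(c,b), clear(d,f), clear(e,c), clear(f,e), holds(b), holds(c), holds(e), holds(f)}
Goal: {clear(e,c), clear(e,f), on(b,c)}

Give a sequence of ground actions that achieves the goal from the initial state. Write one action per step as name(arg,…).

1. tag(b,c)  →  {clear(c,b), clear(d,f), clear(e,c), clear(f,e), holds(b), holds(c), holds(e), holds(f), on(b,c), on(c,b)}
2. tag(e,f)  →  {clear(c,b), clear(d,f), clear(e,c), clear(f,e), holds(b), holds(c), holds(e), holds(f), on(b,c), on(c,b), on(e,f), on(f,e)}
3. flip(e,f)  →  {clear(c,b), clear(d,f), clear(e,c), clear(e,f), clear(f,e), holds(b), holds(c), holds(e), holds(f), on(b,c), on(c,b), on(e,e), on(e,f), on(f,e)}

tag(b,c); tag(e,f); flip(e,f)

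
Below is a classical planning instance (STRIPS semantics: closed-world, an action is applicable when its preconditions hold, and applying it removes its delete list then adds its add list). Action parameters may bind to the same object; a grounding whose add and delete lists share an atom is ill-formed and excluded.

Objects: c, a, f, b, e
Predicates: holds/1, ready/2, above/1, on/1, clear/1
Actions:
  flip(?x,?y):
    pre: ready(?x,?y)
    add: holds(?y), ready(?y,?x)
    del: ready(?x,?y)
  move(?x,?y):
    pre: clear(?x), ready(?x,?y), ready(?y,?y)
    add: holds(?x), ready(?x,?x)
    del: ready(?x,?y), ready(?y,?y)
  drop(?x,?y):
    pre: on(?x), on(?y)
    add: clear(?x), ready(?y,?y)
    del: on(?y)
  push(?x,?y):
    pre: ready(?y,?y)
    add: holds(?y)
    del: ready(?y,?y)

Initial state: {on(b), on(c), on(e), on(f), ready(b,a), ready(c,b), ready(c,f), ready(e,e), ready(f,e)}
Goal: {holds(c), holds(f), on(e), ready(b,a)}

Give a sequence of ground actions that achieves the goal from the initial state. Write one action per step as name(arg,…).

1. flip(c,f)  →  {holds(f), on(b), on(c), on(e), on(f), ready(b,a), ready(c,b), ready(e,e), ready(f,c), ready(f,e)}
2. flip(f,c)  →  {holds(c), holds(f), on(b), on(c), on(e), on(f), ready(b,a), ready(c,b), ready(c,f), ready(e,e), ready(f,e)}

flip(c,f); flip(f,c)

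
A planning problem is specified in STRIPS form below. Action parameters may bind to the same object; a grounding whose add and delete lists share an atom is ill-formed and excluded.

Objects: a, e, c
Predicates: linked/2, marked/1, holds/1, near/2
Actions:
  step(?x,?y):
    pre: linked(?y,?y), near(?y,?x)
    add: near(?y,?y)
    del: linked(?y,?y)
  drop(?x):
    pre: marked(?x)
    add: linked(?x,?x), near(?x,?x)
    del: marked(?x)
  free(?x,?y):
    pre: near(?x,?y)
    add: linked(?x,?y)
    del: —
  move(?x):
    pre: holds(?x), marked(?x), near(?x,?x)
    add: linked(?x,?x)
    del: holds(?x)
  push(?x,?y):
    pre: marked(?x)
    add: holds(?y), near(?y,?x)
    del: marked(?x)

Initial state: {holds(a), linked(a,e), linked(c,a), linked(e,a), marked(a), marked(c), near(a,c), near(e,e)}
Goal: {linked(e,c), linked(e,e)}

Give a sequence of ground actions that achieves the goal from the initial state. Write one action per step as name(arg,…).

free(e,e); push(c,e); free(e,c)

1. free(e,e)  →  {holds(a), linked(a,e), linked(c,a), linked(e,a), linked(e,e), marked(a), marked(c), near(a,c), near(e,e)}
2. push(c,e)  →  {holds(a), holds(e), linked(a,e), linked(c,a), linked(e,a), linked(e,e), marked(a), near(a,c), near(e,c), near(e,e)}
3. free(e,c)  →  {holds(a), holds(e), linked(a,e), linked(c,a), linked(e,a), linked(e,c), linked(e,e), marked(a), near(a,c), near(e,c), near(e,e)}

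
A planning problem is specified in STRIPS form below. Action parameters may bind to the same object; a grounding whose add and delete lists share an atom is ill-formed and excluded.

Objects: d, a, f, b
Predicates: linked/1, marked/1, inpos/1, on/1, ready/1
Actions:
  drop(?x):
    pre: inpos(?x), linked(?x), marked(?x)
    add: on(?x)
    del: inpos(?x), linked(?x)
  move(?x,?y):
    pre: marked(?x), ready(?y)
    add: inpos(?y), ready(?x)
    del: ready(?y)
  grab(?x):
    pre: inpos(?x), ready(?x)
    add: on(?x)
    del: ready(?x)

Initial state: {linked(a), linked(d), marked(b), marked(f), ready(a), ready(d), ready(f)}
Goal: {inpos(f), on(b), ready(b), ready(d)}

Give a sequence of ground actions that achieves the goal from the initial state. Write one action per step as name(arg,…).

1. move(b,f)  →  {inpos(f), linked(a), linked(d), marked(b), marked(f), ready(a), ready(b), ready(d)}
2. move(f,b)  →  {inpos(b), inpos(f), linked(a), linked(d), marked(b), marked(f), ready(a), ready(d), ready(f)}
3. move(b,a)  →  {inpos(a), inpos(b), inpos(f), linked(a), linked(d), marked(b), marked(f), ready(b), ready(d), ready(f)}
4. grab(b)  →  {inpos(a), inpos(b), inpos(f), linked(a), linked(d), marked(b), marked(f), on(b), ready(d), ready(f)}
5. move(b,f)  →  {inpos(a), inpos(b), inpos(f), linked(a), linked(d), marked(b), marked(f), on(b), ready(b), ready(d)}

move(b,f); move(f,b); move(b,a); grab(b); move(b,f)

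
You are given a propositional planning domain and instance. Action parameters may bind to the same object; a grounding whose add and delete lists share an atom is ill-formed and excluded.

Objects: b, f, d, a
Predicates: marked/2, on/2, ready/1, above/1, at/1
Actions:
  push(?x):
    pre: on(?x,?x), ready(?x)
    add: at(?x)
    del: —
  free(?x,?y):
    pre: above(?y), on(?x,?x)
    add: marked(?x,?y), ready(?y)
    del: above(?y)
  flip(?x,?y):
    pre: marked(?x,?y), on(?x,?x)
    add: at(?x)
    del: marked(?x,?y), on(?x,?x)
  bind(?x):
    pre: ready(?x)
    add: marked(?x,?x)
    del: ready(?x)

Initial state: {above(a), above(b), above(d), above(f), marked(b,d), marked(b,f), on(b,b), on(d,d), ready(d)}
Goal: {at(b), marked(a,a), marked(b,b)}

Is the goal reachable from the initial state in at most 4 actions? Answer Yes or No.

Yes

1. free(b,b)  →  {above(a), above(d), above(f), marked(b,b), marked(b,d), marked(b,f), on(b,b), on(d,d), ready(b), ready(d)}
2. push(b)  →  {above(a), above(d), above(f), at(b), marked(b,b), marked(b,d), marked(b,f), on(b,b), on(d,d), ready(b), ready(d)}
3. free(b,a)  →  {above(d), above(f), at(b), marked(b,a), marked(b,b), marked(b,d), marked(b,f), on(b,b), on(d,d), ready(a), ready(b), ready(d)}
4. bind(a)  →  {above(d), above(f), at(b), marked(a,a), marked(b,a), marked(b,b), marked(b,d), marked(b,f), on(b,b), on(d,d), ready(b), ready(d)}
optimal plan length = 4; 4 ≤ 4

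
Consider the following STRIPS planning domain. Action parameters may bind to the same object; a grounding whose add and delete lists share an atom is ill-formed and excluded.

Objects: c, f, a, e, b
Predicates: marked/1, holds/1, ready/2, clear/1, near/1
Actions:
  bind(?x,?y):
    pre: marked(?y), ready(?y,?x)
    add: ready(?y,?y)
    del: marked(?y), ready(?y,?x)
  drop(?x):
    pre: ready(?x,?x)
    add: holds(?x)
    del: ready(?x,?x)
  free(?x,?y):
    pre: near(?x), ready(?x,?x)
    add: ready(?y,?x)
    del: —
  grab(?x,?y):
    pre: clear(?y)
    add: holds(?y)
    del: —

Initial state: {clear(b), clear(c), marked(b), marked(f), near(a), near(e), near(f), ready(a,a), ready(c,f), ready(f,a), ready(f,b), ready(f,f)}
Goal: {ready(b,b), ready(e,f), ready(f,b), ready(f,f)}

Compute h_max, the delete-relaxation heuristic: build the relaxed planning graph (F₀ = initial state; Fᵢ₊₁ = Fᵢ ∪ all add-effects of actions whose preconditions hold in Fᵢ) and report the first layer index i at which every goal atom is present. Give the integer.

2

F0 = init (12 atoms)
F1 = F0 ∪ {holds(a), holds(b), holds(c), holds(f), ready(a,f), ready(b,a), ready(b,f), ready(c,a), ready(e,a), ready(e,f)}  (22 atoms)
F2 = F1 ∪ {ready(b,b)}  (23 atoms)
goal ⊆ F2  ⇒  h_max = 2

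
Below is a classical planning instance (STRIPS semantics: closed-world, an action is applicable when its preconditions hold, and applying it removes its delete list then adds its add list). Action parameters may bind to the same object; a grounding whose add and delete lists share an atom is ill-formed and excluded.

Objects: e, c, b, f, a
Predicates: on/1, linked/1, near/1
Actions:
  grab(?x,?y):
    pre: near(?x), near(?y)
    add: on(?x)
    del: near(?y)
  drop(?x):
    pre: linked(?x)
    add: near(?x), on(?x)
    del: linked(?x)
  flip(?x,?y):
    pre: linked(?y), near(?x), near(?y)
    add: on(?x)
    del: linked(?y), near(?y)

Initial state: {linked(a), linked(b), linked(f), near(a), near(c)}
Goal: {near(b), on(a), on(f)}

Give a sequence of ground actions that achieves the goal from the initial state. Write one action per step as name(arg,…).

grab(a,c); drop(b); drop(f)

1. grab(a,c)  →  {linked(a), linked(b), linked(f), near(a), on(a)}
2. drop(b)  →  {linked(a), linked(f), near(a), near(b), on(a), on(b)}
3. drop(f)  →  {linked(a), near(a), near(b), near(f), on(a), on(b), on(f)}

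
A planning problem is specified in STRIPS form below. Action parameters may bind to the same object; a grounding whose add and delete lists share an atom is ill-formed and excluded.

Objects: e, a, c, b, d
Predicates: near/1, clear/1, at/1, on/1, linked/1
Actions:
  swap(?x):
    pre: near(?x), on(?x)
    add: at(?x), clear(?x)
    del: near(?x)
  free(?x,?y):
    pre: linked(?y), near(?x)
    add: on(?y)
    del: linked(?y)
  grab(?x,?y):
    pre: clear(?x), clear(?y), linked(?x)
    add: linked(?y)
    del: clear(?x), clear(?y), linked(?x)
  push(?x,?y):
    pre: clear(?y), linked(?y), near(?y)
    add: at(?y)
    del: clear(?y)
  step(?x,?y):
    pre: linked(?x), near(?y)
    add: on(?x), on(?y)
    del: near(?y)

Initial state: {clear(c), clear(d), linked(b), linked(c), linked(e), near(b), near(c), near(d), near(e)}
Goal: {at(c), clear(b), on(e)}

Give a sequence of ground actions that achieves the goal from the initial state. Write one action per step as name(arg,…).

push(e,c); step(b,e); swap(b)

1. push(e,c)  →  {at(c), clear(d), linked(b), linked(c), linked(e), near(b), near(c), near(d), near(e)}
2. step(b,e)  →  {at(c), clear(d), linked(b), linked(c), linked(e), near(b), near(c), near(d), on(b), on(e)}
3. swap(b)  →  {at(b), at(c), clear(b), clear(d), linked(b), linked(c), linked(e), near(c), near(d), on(b), on(e)}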